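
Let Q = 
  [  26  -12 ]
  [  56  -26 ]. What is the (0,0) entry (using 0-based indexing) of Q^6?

64

Characteristic polynomial: s^2 - 4 = (s - 2)(s + 2), so the eigenvalues are -2, 2.
s=2: eigenvector (1, 2).
s=-2: eigenvector (3, 7).
P = [[1, 3], [2, 7]], D = diag(2, -2), P⁻¹ = [[7, -3], [-2, 1]].
Q⁶ = P·diag(64, 64)·P⁻¹ = [[64, 0], [0, 64]].
The requested entry is 64.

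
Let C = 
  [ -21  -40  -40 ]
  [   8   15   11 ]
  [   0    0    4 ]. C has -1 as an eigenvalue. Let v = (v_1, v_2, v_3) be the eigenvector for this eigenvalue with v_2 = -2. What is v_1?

4

C + 1I = [[-20, -40, -40], [8, 16, 11], [0, 0, 5]].
Solving (C + 1I)v = 0 gives the eigenspace spanned by (4, -2, 0).
With v_2 = -2, v = (4, -2, 0), so v_1 = 4.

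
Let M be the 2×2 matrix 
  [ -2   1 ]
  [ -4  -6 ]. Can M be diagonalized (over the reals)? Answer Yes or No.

No

Characteristic polynomial: p(λ) = λ^2 + 8λ + 16 = (λ + 4)^2.
λ = -4 has algebraic multiplicity 2; rank(M + 4I) = 1, so geometric multiplicity = 1.
Geometric multiplicity < algebraic multiplicity, so M is not diagonalizable.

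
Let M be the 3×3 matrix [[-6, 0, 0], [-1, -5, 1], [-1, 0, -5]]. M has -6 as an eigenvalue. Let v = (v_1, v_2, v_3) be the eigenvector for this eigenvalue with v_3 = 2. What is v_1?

2

M + 6I = [[0, 0, 0], [-1, 1, 1], [-1, 0, 1]].
Solving (M + 6I)v = 0 gives the eigenspace spanned by (2, 0, 2).
With v_3 = 2, v = (2, 0, 2), so v_1 = 2.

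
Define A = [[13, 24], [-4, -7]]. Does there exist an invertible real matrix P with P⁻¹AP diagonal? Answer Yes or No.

Characteristic polynomial: p(μ) = μ^2 - 6μ + 5 = (μ - 5)(μ - 1).
All 2 eigenvalues are distinct, so A is diagonalizable.

Yes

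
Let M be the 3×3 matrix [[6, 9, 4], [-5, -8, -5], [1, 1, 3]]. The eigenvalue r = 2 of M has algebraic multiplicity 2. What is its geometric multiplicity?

M − 2I = [[4, 9, 4], [-5, -10, -5], [1, 1, 1]].
This matrix has rank 2, so its null space has dimension 3 − 2 = 1.

1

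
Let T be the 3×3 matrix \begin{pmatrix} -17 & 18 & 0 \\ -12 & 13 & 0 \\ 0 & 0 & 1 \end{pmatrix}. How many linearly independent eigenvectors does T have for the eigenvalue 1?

2

T − 1I = [[-18, 18, 0], [-12, 12, 0], [0, 0, 0]].
This matrix has rank 1, so its null space has dimension 3 − 1 = 2.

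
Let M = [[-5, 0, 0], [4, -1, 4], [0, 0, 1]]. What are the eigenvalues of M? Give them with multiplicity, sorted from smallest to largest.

Characteristic polynomial: p(s) = s^3 + 5s^2 - s - 5 = (s - 1)(s + 1)(s + 5).
Roots (with multiplicity): -5, -1, 1.

-5, -1, 1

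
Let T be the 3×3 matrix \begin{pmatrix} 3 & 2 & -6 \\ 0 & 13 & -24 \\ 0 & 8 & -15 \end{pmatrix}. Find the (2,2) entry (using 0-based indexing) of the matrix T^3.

-111

Characteristic polynomial: λ^3 - λ^2 - 9λ + 9 = (λ - 3)(λ - 1)(λ + 3), so the eigenvalues are -3, 1, 3.
λ=3: eigenvector (1, 0, 0).
λ=-3: eigenvector (-1, -3, -2).
λ=1: eigenvector (1, 2, 1).
P = [[1, -1, 1], [0, -3, 2], [0, -2, 1]], D = diag(3, -3, 1), P⁻¹ = [[1, -1, 1], [0, 1, -2], [0, 2, -3]].
T³ = P·diag(27, -27, 1)·P⁻¹ = [[27, 2, -30], [0, 85, -168], [0, 56, -111]].
The requested entry is -111.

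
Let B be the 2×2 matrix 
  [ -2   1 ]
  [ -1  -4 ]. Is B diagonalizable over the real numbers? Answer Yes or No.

No

Characteristic polynomial: p(μ) = μ^2 + 6μ + 9 = (μ + 3)^2.
μ = -3 has algebraic multiplicity 2; rank(B + 3I) = 1, so geometric multiplicity = 1.
Geometric multiplicity < algebraic multiplicity, so B is not diagonalizable.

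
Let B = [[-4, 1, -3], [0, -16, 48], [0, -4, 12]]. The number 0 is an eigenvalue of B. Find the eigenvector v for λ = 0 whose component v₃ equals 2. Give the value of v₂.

6

B = [[-4, 1, -3], [0, -16, 48], [0, -4, 12]].
Solving (B)v = 0 gives the eigenspace spanned by (0, 6, 2).
With v₃ = 2, v = (0, 6, 2), so v₂ = 6.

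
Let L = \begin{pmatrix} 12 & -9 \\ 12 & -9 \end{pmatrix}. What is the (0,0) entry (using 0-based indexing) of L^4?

Characteristic polynomial: r^2 - 3r = r(r - 3), so the eigenvalues are 0, 3.
r=3: eigenvector (1, 1).
r=0: eigenvector (3, 4).
P = [[1, 3], [1, 4]], D = diag(3, 0), P⁻¹ = [[4, -3], [-1, 1]].
L⁴ = P·diag(81, 0)·P⁻¹ = [[324, -243], [324, -243]].
The requested entry is 324.

324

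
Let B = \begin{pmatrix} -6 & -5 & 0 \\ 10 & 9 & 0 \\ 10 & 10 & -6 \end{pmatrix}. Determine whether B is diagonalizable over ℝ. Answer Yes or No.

Characteristic polynomial: p(s) = s^3 + 3s^2 - 22s - 24 = (s - 4)(s + 1)(s + 6).
All 3 eigenvalues are distinct, so B is diagonalizable.

Yes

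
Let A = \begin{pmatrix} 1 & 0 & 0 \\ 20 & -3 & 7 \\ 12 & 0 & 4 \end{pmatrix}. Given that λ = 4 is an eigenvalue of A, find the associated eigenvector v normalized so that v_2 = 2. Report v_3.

2

A − 4I = [[-3, 0, 0], [20, -7, 7], [12, 0, 0]].
Solving (A − 4I)v = 0 gives the eigenspace spanned by (0, 2, 2).
With v_2 = 2, v = (0, 2, 2), so v_3 = 2.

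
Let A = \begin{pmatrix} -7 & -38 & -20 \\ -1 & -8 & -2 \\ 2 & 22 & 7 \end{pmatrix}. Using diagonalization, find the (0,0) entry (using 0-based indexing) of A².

Characteristic polynomial: λ^3 + 8λ^2 - 3λ - 90 = (λ - 3)(λ + 5)(λ + 6), so the eigenvalues are -6, -5, 3.
λ=-5: eigenvector (-1, -1, 2).
λ=-6: eigenvector (2, 1, -2).
λ=3: eigenvector (-2, 0, 1).
P = [[-1, 2, -2], [-1, 1, 0], [2, -2, 1]], D = diag(-5, -6, 3), P⁻¹ = [[1, 2, 2], [1, 3, 2], [0, 2, 1]].
A² = P·diag(25, 36, 9)·P⁻¹ = [[47, 130, 76], [11, 58, 22], [-22, -98, -35]].
The requested entry is 47.

47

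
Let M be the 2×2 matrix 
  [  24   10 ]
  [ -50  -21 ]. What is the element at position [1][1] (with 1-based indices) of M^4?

1276

Characteristic polynomial: r^2 - 3r - 4 = (r - 4)(r + 1), so the eigenvalues are -1, 4.
r=-1: eigenvector (2, -5).
r=4: eigenvector (-1, 2).
P = [[2, -1], [-5, 2]], D = diag(-1, 4), P⁻¹ = [[-2, -1], [-5, -2]].
M⁴ = P·diag(1, 256)·P⁻¹ = [[1276, 510], [-2550, -1019]].
The requested entry is 1276.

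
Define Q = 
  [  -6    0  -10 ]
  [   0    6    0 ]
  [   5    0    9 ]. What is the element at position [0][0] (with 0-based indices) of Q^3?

Characteristic polynomial: μ^3 - 9μ^2 + 14μ + 24 = (μ - 6)(μ - 4)(μ + 1), so the eigenvalues are -1, 4, 6.
μ=4: eigenvector (-1, 0, 1).
μ=6: eigenvector (0, 1, 0).
μ=-1: eigenvector (2, 0, -1).
P = [[-1, 0, 2], [0, 1, 0], [1, 0, -1]], D = diag(4, 6, -1), P⁻¹ = [[1, 0, 2], [0, 1, 0], [1, 0, 1]].
Q³ = P·diag(64, 216, -1)·P⁻¹ = [[-66, 0, -130], [0, 216, 0], [65, 0, 129]].
The requested entry is -66.

-66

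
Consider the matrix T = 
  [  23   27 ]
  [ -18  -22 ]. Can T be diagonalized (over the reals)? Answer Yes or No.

Characteristic polynomial: p(μ) = μ^2 - μ - 20 = (μ - 5)(μ + 4).
All 2 eigenvalues are distinct, so T is diagonalizable.

Yes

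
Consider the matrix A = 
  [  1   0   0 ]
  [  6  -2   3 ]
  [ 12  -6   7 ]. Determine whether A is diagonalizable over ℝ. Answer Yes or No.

Yes

Characteristic polynomial: p(s) = s^3 - 6s^2 + 9s - 4 = (s - 4)(s - 1)^2.
s = 1 has algebraic multiplicity 2; rank(A − 1I) = 1, so geometric multiplicity = 2.
Every eigenvalue has geometric = algebraic multiplicity, so A is diagonalizable.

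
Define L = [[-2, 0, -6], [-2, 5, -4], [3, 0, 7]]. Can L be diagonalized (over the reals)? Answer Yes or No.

Yes

Characteristic polynomial: p(μ) = μ^3 - 10μ^2 + 29μ - 20 = (μ - 5)(μ - 4)(μ - 1).
All 3 eigenvalues are distinct, so L is diagonalizable.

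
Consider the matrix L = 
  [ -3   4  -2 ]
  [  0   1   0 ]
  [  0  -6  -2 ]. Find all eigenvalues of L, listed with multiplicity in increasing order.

-3, -2, 1

Characteristic polynomial: p(λ) = λ^3 + 4λ^2 + λ - 6 = (λ - 1)(λ + 2)(λ + 3).
Roots (with multiplicity): -3, -2, 1.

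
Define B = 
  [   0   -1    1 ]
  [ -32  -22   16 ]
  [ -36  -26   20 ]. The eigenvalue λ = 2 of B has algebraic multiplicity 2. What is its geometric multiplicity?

1

B − 2I = [[-2, -1, 1], [-32, -24, 16], [-36, -26, 18]].
This matrix has rank 2, so its null space has dimension 3 − 2 = 1.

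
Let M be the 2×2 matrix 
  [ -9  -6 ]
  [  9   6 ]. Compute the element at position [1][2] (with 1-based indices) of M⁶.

Characteristic polynomial: μ^2 + 3μ = μ(μ + 3), so the eigenvalues are -3, 0.
μ=0: eigenvector (-2, 3).
μ=-3: eigenvector (-1, 1).
P = [[-2, -1], [3, 1]], D = diag(0, -3), P⁻¹ = [[1, 1], [-3, -2]].
M⁶ = P·diag(0, 729)·P⁻¹ = [[2187, 1458], [-2187, -1458]].
The requested entry is 1458.

1458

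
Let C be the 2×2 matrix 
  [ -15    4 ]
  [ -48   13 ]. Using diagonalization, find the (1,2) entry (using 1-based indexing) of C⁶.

Characteristic polynomial: r^2 + 2r - 3 = (r - 1)(r + 3), so the eigenvalues are -3, 1.
r=1: eigenvector (1, 4).
r=-3: eigenvector (-1, -3).
P = [[1, -1], [4, -3]], D = diag(1, -3), P⁻¹ = [[-3, 1], [-4, 1]].
C⁶ = P·diag(1, 729)·P⁻¹ = [[2913, -728], [8736, -2183]].
The requested entry is -728.

-728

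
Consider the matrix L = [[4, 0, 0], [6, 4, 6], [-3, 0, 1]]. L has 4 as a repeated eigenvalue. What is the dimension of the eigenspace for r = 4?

2

L − 4I = [[0, 0, 0], [6, 0, 6], [-3, 0, -3]].
This matrix has rank 1, so its null space has dimension 3 − 1 = 2.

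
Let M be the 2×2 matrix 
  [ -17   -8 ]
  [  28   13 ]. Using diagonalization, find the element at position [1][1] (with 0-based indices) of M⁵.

1693

Characteristic polynomial: μ^2 + 4μ + 3 = (μ + 1)(μ + 3), so the eigenvalues are -3, -1.
μ=-1: eigenvector (-1, 2).
μ=-3: eigenvector (-4, 7).
P = [[-1, -4], [2, 7]], D = diag(-1, -3), P⁻¹ = [[7, 4], [-2, -1]].
M⁵ = P·diag(-1, -243)·P⁻¹ = [[-1937, -968], [3388, 1693]].
The requested entry is 1693.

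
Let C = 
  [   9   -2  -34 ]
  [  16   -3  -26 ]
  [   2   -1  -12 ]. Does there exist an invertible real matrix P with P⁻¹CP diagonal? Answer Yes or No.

Yes

Characteristic polynomial: p(λ) = λ^3 + 6λ^2 - 25λ - 150 = (λ - 5)(λ + 5)(λ + 6).
All 3 eigenvalues are distinct, so C is diagonalizable.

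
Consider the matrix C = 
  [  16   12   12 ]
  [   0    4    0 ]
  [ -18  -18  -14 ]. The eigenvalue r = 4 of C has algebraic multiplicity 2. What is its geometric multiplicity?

2

C − 4I = [[12, 12, 12], [0, 0, 0], [-18, -18, -18]].
This matrix has rank 1, so its null space has dimension 3 − 1 = 2.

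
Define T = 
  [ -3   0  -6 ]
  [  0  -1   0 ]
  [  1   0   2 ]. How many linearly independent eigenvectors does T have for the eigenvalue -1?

T + 1I = [[-2, 0, -6], [0, 0, 0], [1, 0, 3]].
This matrix has rank 1, so its null space has dimension 3 − 1 = 2.

2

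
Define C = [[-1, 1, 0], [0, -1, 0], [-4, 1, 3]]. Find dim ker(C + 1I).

1

C + 1I = [[0, 1, 0], [0, 0, 0], [-4, 1, 4]].
This matrix has rank 2, so its null space has dimension 3 − 2 = 1.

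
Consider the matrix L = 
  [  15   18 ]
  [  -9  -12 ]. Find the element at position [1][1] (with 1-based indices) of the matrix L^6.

Characteristic polynomial: λ^2 - 3λ - 18 = (λ - 6)(λ + 3), so the eigenvalues are -3, 6.
λ=-3: eigenvector (1, -1).
λ=6: eigenvector (2, -1).
P = [[1, 2], [-1, -1]], D = diag(-3, 6), P⁻¹ = [[-1, -2], [1, 1]].
L⁶ = P·diag(729, 46656)·P⁻¹ = [[92583, 91854], [-45927, -45198]].
The requested entry is 92583.

92583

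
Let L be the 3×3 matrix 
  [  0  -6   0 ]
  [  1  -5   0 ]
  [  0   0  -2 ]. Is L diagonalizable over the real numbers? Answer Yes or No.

Yes

Characteristic polynomial: p(s) = s^3 + 7s^2 + 16s + 12 = (s + 2)^2(s + 3).
s = -2 has algebraic multiplicity 2; rank(L + 2I) = 1, so geometric multiplicity = 2.
Every eigenvalue has geometric = algebraic multiplicity, so L is diagonalizable.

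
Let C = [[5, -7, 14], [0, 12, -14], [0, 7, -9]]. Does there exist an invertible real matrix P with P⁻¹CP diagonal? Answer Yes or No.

Characteristic polynomial: p(t) = t^3 - 8t^2 + 5t + 50 = (t - 5)^2(t + 2).
t = 5 has algebraic multiplicity 2; rank(C − 5I) = 1, so geometric multiplicity = 2.
Every eigenvalue has geometric = algebraic multiplicity, so C is diagonalizable.

Yes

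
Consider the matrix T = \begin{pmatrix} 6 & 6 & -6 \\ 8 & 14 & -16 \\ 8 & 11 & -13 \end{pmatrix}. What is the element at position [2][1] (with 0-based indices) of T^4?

2495

Characteristic polynomial: s^3 - 7s^2 + 36 = (s - 6)(s - 3)(s + 2), so the eigenvalues are -2, 3, 6.
s=3: eigenvector (2, 0, 1).
s=-2: eigenvector (0, 1, 1).
s=6: eigenvector (1, 1, 1).
P = [[2, 0, 1], [0, 1, 1], [1, 1, 1]], D = diag(3, -2, 6), P⁻¹ = [[0, -1, 1], [-1, -1, 2], [1, 2, -2]].
T⁴ = P·diag(81, 16, 1296)·P⁻¹ = [[1296, 2430, -2430], [1280, 2576, -2560], [1280, 2495, -2479]].
The requested entry is 2495.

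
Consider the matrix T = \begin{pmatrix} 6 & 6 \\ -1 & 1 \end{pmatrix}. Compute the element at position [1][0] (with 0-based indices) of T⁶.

-3367

Characteristic polynomial: s^2 - 7s + 12 = (s - 4)(s - 3), so the eigenvalues are 3, 4.
s=4: eigenvector (3, -1).
s=3: eigenvector (-2, 1).
P = [[3, -2], [-1, 1]], D = diag(4, 3), P⁻¹ = [[1, 2], [1, 3]].
T⁶ = P·diag(4096, 729)·P⁻¹ = [[10830, 20202], [-3367, -6005]].
The requested entry is -3367.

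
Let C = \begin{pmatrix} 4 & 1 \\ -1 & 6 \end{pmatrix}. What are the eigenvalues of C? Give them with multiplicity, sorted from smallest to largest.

Characteristic polynomial: p(μ) = μ^2 - 10μ + 25 = (μ - 5)^2.
Roots (with multiplicity): 5, 5.

5, 5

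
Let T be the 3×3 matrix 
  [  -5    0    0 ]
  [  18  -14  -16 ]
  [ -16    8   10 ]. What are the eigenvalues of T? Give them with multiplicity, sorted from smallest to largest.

-6, -5, 2

Characteristic polynomial: p(s) = s^3 + 9s^2 + 8s - 60 = (s - 2)(s + 5)(s + 6).
Roots (with multiplicity): -6, -5, 2.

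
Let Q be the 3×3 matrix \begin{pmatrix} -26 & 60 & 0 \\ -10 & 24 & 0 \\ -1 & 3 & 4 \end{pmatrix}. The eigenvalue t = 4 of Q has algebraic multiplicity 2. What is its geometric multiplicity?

1

Q − 4I = [[-30, 60, 0], [-10, 20, 0], [-1, 3, 0]].
This matrix has rank 2, so its null space has dimension 3 − 2 = 1.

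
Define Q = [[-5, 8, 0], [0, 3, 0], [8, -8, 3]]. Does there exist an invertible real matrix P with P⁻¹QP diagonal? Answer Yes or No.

Yes

Characteristic polynomial: p(r) = r^3 - r^2 - 21r + 45 = (r - 3)^2(r + 5).
r = 3 has algebraic multiplicity 2; rank(Q − 3I) = 1, so geometric multiplicity = 2.
Every eigenvalue has geometric = algebraic multiplicity, so Q is diagonalizable.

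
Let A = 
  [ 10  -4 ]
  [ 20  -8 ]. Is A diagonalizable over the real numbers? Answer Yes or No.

Characteristic polynomial: p(r) = r^2 - 2r = r(r - 2).
All 2 eigenvalues are distinct, so A is diagonalizable.

Yes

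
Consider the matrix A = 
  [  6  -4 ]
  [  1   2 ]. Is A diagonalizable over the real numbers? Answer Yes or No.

No

Characteristic polynomial: p(μ) = μ^2 - 8μ + 16 = (μ - 4)^2.
μ = 4 has algebraic multiplicity 2; rank(A − 4I) = 1, so geometric multiplicity = 1.
Geometric multiplicity < algebraic multiplicity, so A is not diagonalizable.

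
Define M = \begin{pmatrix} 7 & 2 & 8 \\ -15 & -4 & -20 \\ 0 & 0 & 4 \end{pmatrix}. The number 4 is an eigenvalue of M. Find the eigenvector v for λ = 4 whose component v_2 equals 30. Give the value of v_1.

M − 4I = [[3, 2, 8], [-15, -8, -20], [0, 0, 0]].
Solving (M − 4I)v = 0 gives the eigenspace spanned by (-12, 30, -3).
With v_2 = 30, v = (-12, 30, -3), so v_1 = -12.

-12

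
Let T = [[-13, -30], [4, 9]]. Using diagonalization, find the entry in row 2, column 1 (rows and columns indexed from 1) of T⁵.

484

Characteristic polynomial: s^2 + 4s + 3 = (s + 1)(s + 3), so the eigenvalues are -3, -1.
s=-3: eigenvector (3, -1).
s=-1: eigenvector (-5, 2).
P = [[3, -5], [-1, 2]], D = diag(-3, -1), P⁻¹ = [[2, 5], [1, 3]].
T⁵ = P·diag(-243, -1)·P⁻¹ = [[-1453, -3630], [484, 1209]].
The requested entry is 484.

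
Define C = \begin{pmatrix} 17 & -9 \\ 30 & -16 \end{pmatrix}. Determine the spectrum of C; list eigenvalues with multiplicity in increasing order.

Characteristic polynomial: p(t) = t^2 - t - 2 = (t - 2)(t + 1).
Roots (with multiplicity): -1, 2.

-1, 2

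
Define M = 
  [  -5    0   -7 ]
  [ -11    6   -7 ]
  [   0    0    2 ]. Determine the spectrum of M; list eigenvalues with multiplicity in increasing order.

-5, 2, 6

Characteristic polynomial: p(s) = s^3 - 3s^2 - 28s + 60 = (s - 6)(s - 2)(s + 5).
Roots (with multiplicity): -5, 2, 6.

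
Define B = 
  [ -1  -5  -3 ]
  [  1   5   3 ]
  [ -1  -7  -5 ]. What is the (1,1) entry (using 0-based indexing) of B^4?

-13

Characteristic polynomial: r^3 + r^2 - 2r = r(r - 1)(r + 2), so the eigenvalues are -2, 0, 1.
r=1: eigenvector (-1, 1, -1).
r=0: eigenvector (-2, 1, -1).
r=-2: eigenvector (1, -1, 2).
P = [[-1, -2, 1], [1, 1, -1], [-1, -1, 2]], D = diag(1, 0, -2), P⁻¹ = [[1, 3, 1], [-1, -1, 0], [0, 1, 1]].
B⁴ = P·diag(1, 0, 16)·P⁻¹ = [[-1, 13, 15], [1, -13, -15], [-1, 29, 31]].
The requested entry is -13.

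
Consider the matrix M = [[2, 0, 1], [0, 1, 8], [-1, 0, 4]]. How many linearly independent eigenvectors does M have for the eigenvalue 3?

1

M − 3I = [[-1, 0, 1], [0, -2, 8], [-1, 0, 1]].
This matrix has rank 2, so its null space has dimension 3 − 2 = 1.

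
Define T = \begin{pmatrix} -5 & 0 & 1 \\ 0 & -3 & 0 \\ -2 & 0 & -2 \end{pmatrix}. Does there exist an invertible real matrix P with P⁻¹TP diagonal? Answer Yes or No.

Characteristic polynomial: p(λ) = λ^3 + 10λ^2 + 33λ + 36 = (λ + 3)^2(λ + 4).
λ = -3 has algebraic multiplicity 2; rank(T + 3I) = 1, so geometric multiplicity = 2.
Every eigenvalue has geometric = algebraic multiplicity, so T is diagonalizable.

Yes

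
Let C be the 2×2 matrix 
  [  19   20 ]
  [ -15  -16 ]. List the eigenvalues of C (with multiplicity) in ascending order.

Characteristic polynomial: p(t) = t^2 - 3t - 4 = (t - 4)(t + 1).
Roots (with multiplicity): -1, 4.

-1, 4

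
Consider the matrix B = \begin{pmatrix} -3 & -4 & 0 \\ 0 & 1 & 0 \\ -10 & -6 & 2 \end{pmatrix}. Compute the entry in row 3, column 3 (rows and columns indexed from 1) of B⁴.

16

Characteristic polynomial: μ^3 - 7μ + 6 = (μ - 2)(μ - 1)(μ + 3), so the eigenvalues are -3, 1, 2.
μ=-3: eigenvector (1, 0, 2).
μ=1: eigenvector (-1, 1, -4).
μ=2: eigenvector (0, 0, 1).
P = [[1, -1, 0], [0, 1, 0], [2, -4, 1]], D = diag(-3, 1, 2), P⁻¹ = [[1, 1, 0], [0, 1, 0], [-2, 2, 1]].
B⁴ = P·diag(81, 1, 16)·P⁻¹ = [[81, 80, 0], [0, 1, 0], [130, 190, 16]].
The requested entry is 16.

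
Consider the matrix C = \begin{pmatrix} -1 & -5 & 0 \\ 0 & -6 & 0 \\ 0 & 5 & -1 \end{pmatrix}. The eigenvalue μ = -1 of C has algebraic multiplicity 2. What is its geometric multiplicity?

C + 1I = [[0, -5, 0], [0, -5, 0], [0, 5, 0]].
This matrix has rank 1, so its null space has dimension 3 − 1 = 2.

2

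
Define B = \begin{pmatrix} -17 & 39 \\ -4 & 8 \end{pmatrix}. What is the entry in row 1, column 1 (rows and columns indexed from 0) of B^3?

Characteristic polynomial: μ^2 + 9μ + 20 = (μ + 4)(μ + 5), so the eigenvalues are -5, -4.
μ=-5: eigenvector (13, 4).
μ=-4: eigenvector (3, 1).
P = [[13, 3], [4, 1]], D = diag(-5, -4), P⁻¹ = [[1, -3], [-4, 13]].
B³ = P·diag(-125, -64)·P⁻¹ = [[-857, 2379], [-244, 668]].
The requested entry is 668.

668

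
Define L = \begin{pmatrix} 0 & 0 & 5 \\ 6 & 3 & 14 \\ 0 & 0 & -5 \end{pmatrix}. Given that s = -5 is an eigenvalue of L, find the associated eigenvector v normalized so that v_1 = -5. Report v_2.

-5

L + 5I = [[5, 0, 5], [6, 8, 14], [0, 0, 0]].
Solving (L + 5I)v = 0 gives the eigenspace spanned by (-5, -5, 5).
With v_1 = -5, v = (-5, -5, 5), so v_2 = -5.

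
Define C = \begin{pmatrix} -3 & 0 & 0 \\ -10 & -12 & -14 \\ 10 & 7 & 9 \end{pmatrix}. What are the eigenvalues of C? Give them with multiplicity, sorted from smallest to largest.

-5, -3, 2

Characteristic polynomial: p(r) = r^3 + 6r^2 - r - 30 = (r - 2)(r + 3)(r + 5).
Roots (with multiplicity): -5, -3, 2.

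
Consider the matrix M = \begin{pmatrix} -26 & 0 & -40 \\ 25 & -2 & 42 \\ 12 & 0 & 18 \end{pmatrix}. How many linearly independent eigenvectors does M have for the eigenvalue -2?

M + 2I = [[-24, 0, -40], [25, 0, 42], [12, 0, 20]].
This matrix has rank 2, so its null space has dimension 3 − 2 = 1.

1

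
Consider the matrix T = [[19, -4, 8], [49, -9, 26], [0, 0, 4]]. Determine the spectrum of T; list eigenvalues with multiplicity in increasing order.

4, 5, 5

Characteristic polynomial: p(s) = s^3 - 14s^2 + 65s - 100 = (s - 5)^2(s - 4).
Roots (with multiplicity): 4, 5, 5.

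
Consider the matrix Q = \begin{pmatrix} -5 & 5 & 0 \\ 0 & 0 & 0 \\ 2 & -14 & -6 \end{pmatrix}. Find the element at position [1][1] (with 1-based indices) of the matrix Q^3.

-125

Characteristic polynomial: t^3 + 11t^2 + 30t = t(t + 5)(t + 6), so the eigenvalues are -6, -5, 0.
t=-5: eigenvector (1, 0, 2).
t=0: eigenvector (1, 1, -2).
t=-6: eigenvector (0, 0, 1).
P = [[1, 1, 0], [0, 1, 0], [2, -2, 1]], D = diag(-5, 0, -6), P⁻¹ = [[1, -1, 0], [0, 1, 0], [-2, 4, 1]].
Q³ = P·diag(-125, 0, -216)·P⁻¹ = [[-125, 125, 0], [0, 0, 0], [182, -614, -216]].
The requested entry is -125.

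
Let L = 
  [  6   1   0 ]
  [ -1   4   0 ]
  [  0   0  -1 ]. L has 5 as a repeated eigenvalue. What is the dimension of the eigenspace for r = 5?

1

L − 5I = [[1, 1, 0], [-1, -1, 0], [0, 0, -6]].
This matrix has rank 2, so its null space has dimension 3 − 2 = 1.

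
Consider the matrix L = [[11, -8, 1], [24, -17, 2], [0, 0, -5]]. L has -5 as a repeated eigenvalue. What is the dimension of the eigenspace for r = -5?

1

L + 5I = [[16, -8, 1], [24, -12, 2], [0, 0, 0]].
This matrix has rank 2, so its null space has dimension 3 − 2 = 1.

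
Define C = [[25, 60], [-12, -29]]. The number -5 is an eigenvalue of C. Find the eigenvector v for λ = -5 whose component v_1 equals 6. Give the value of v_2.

C + 5I = [[30, 60], [-12, -24]].
Solving (C + 5I)v = 0 gives the eigenspace spanned by (6, -3).
With v_1 = 6, v = (6, -3), so v_2 = -3.

-3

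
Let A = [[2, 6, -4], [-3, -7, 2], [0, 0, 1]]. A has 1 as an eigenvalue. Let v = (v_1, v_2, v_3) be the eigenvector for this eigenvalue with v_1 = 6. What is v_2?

A − 1I = [[1, 6, -4], [-3, -8, 2], [0, 0, 0]].
Solving (A − 1I)v = 0 gives the eigenspace spanned by (6, -3, -3).
With v_1 = 6, v = (6, -3, -3), so v_2 = -3.

-3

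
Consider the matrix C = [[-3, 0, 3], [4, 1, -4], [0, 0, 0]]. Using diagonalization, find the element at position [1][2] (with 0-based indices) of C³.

Characteristic polynomial: s^3 + 2s^2 - 3s = s(s - 1)(s + 3), so the eigenvalues are -3, 0, 1.
s=-3: eigenvector (1, -1, 0).
s=0: eigenvector (1, 0, 1).
s=1: eigenvector (0, 1, 0).
P = [[1, 1, 0], [-1, 0, 1], [0, 1, 0]], D = diag(-3, 0, 1), P⁻¹ = [[1, 0, -1], [0, 0, 1], [1, 1, -1]].
C³ = P·diag(-27, 0, 1)·P⁻¹ = [[-27, 0, 27], [28, 1, -28], [0, 0, 0]].
The requested entry is -28.

-28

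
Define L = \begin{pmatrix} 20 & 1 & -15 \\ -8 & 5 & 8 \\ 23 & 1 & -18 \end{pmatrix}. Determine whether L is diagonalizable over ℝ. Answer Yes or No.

No

Characteristic polynomial: p(λ) = λ^3 - 7λ^2 - 5λ + 75 = (λ - 5)^2(λ + 3).
λ = 5 has algebraic multiplicity 2; rank(L − 5I) = 2, so geometric multiplicity = 1.
Geometric multiplicity < algebraic multiplicity, so L is not diagonalizable.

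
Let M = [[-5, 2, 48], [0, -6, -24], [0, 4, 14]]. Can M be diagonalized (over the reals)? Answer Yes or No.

Characteristic polynomial: p(r) = r^3 - 3r^2 - 28r + 60 = (r - 6)(r - 2)(r + 5).
All 3 eigenvalues are distinct, so M is diagonalizable.

Yes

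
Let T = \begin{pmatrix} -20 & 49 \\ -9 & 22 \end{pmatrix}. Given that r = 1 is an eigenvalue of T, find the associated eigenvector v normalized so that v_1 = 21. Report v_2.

9

T − 1I = [[-21, 49], [-9, 21]].
Solving (T − 1I)v = 0 gives the eigenspace spanned by (21, 9).
With v_1 = 21, v = (21, 9), so v_2 = 9.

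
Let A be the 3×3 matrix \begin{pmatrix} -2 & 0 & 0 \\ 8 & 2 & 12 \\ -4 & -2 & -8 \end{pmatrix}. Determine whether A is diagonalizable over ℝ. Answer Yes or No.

Yes

Characteristic polynomial: p(r) = r^3 + 8r^2 + 20r + 16 = (r + 2)^2(r + 4).
r = -2 has algebraic multiplicity 2; rank(A + 2I) = 1, so geometric multiplicity = 2.
Every eigenvalue has geometric = algebraic multiplicity, so A is diagonalizable.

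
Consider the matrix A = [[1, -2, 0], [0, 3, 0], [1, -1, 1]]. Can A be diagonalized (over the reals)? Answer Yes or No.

Characteristic polynomial: p(λ) = λ^3 - 5λ^2 + 7λ - 3 = (λ - 3)(λ - 1)^2.
λ = 1 has algebraic multiplicity 2; rank(A − 1I) = 2, so geometric multiplicity = 1.
Geometric multiplicity < algebraic multiplicity, so A is not diagonalizable.

No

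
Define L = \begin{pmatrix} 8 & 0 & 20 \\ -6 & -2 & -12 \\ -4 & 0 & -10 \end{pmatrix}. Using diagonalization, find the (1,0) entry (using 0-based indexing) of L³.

Characteristic polynomial: λ^3 + 4λ^2 + 4λ = λ(λ + 2)^2, so the eigenvalues are -2, -2, 0.
λ=-2: eigenvector (0, 1, 0).
λ=0: eigenvector (5, -3, -2).
λ=-2: eigenvector (-2, 1, 1).
P = [[0, 5, -2], [1, -3, 1], [0, -2, 1]], D = diag(-2, 0, -2), P⁻¹ = [[1, 1, 1], [1, 0, 2], [2, 0, 5]].
L³ = P·diag(-8, 0, -8)·P⁻¹ = [[32, 0, 80], [-24, -8, -48], [-16, 0, -40]].
The requested entry is -24.

-24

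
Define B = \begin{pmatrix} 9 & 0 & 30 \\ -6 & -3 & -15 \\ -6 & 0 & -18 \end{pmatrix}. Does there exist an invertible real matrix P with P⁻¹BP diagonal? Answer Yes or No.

Yes

Characteristic polynomial: p(r) = r^3 + 12r^2 + 45r + 54 = (r + 3)^2(r + 6).
r = -3 has algebraic multiplicity 2; rank(B + 3I) = 1, so geometric multiplicity = 2.
Every eigenvalue has geometric = algebraic multiplicity, so B is diagonalizable.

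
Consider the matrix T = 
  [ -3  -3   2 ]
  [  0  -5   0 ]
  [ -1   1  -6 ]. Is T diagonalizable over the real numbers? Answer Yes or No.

No

Characteristic polynomial: p(λ) = λ^3 + 14λ^2 + 65λ + 100 = (λ + 4)(λ + 5)^2.
λ = -5 has algebraic multiplicity 2; rank(T + 5I) = 2, so geometric multiplicity = 1.
Geometric multiplicity < algebraic multiplicity, so T is not diagonalizable.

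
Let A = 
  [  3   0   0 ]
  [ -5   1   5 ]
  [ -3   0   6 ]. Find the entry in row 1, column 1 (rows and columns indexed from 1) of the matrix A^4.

Characteristic polynomial: μ^3 - 10μ^2 + 27μ - 18 = (μ - 6)(μ - 3)(μ - 1), so the eigenvalues are 1, 3, 6.
μ=6: eigenvector (0, -1, -1).
μ=3: eigenvector (1, 0, 1).
μ=1: eigenvector (0, 1, 0).
P = [[0, 1, 0], [-1, 0, 1], [-1, 1, 0]], D = diag(6, 3, 1), P⁻¹ = [[1, 0, -1], [1, 0, 0], [1, 1, -1]].
A⁴ = P·diag(1296, 81, 1)·P⁻¹ = [[81, 0, 0], [-1295, 1, 1295], [-1215, 0, 1296]].
The requested entry is 81.

81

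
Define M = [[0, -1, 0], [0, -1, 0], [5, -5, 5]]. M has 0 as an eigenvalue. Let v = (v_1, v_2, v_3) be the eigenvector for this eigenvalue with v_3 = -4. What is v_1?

4

M = [[0, -1, 0], [0, -1, 0], [5, -5, 5]].
Solving (M)v = 0 gives the eigenspace spanned by (4, 0, -4).
With v_3 = -4, v = (4, 0, -4), so v_1 = 4.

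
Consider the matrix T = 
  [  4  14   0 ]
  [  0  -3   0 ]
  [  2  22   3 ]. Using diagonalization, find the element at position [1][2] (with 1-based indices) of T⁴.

350

Characteristic polynomial: μ^3 - 4μ^2 - 9μ + 36 = (μ - 4)(μ - 3)(μ + 3), so the eigenvalues are -3, 3, 4.
μ=4: eigenvector (1, 0, 2).
μ=3: eigenvector (0, 0, 1).
μ=-3: eigenvector (-2, 1, -3).
P = [[1, 0, -2], [0, 0, 1], [2, 1, -3]], D = diag(4, 3, -3), P⁻¹ = [[1, 2, 0], [-2, -1, 1], [0, 1, 0]].
T⁴ = P·diag(256, 81, 81)·P⁻¹ = [[256, 350, 0], [0, 81, 0], [350, 700, 81]].
The requested entry is 350.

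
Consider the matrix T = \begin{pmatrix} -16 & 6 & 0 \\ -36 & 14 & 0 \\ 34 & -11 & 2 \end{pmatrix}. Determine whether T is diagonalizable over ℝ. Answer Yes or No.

No

Characteristic polynomial: p(λ) = λ^3 - 12λ + 16 = (λ - 2)^2(λ + 4).
λ = 2 has algebraic multiplicity 2; rank(T − 2I) = 2, so geometric multiplicity = 1.
Geometric multiplicity < algebraic multiplicity, so T is not diagonalizable.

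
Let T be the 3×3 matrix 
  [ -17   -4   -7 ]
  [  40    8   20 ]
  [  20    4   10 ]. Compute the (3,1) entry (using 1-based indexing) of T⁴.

Characteristic polynomial: s^3 - s^2 - 6s = s(s - 3)(s + 2), so the eigenvalues are -2, 0, 3.
s=3: eigenvector (-3, 8, 4).
s=-2: eigenvector (-1, 2, 1).
s=0: eigenvector (-2, 5, 2).
P = [[-3, -1, -2], [8, 2, 5], [4, 1, 2]], D = diag(3, -2, 0), P⁻¹ = [[1, 0, 1], [-4, -2, 1], [0, 1, -2]].
T⁴ = P·diag(81, 16, 0)·P⁻¹ = [[-179, 32, -259], [520, -64, 680], [260, -32, 340]].
The requested entry is 260.

260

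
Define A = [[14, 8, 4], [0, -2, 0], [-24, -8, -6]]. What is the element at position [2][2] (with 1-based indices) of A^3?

-8

Characteristic polynomial: μ^3 - 6μ^2 - 4μ + 24 = (μ - 6)(μ - 2)(μ + 2), so the eigenvalues are -2, 2, 6.
μ=-2: eigenvector (0, 1, -2).
μ=6: eigenvector (1, 0, -2).
μ=2: eigenvector (-1, 0, 3).
P = [[0, 1, -1], [1, 0, 0], [-2, -2, 3]], D = diag(-2, 6, 2), P⁻¹ = [[0, 1, 0], [3, 2, 1], [2, 2, 1]].
A³ = P·diag(-8, 216, 8)·P⁻¹ = [[632, 416, 208], [0, -8, 0], [-1248, -800, -408]].
The requested entry is -8.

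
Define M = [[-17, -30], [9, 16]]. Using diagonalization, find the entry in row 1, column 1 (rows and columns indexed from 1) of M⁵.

-197

Characteristic polynomial: t^2 + t - 2 = (t - 1)(t + 2), so the eigenvalues are -2, 1.
t=1: eigenvector (-5, 3).
t=-2: eigenvector (-2, 1).
P = [[-5, -2], [3, 1]], D = diag(1, -2), P⁻¹ = [[1, 2], [-3, -5]].
M⁵ = P·diag(1, -32)·P⁻¹ = [[-197, -330], [99, 166]].
The requested entry is -197.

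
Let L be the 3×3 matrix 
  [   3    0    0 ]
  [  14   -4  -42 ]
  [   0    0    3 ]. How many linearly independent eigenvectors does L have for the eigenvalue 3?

2

L − 3I = [[0, 0, 0], [14, -7, -42], [0, 0, 0]].
This matrix has rank 1, so its null space has dimension 3 − 1 = 2.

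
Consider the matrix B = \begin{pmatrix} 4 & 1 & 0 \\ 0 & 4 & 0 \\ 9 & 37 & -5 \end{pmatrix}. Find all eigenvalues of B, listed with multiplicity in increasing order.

-5, 4, 4

Characteristic polynomial: p(μ) = μ^3 - 3μ^2 - 24μ + 80 = (μ - 4)^2(μ + 5).
Roots (with multiplicity): -5, 4, 4.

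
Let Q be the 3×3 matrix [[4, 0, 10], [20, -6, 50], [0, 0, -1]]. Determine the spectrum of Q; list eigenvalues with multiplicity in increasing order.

Characteristic polynomial: p(μ) = μ^3 + 3μ^2 - 22μ - 24 = (μ - 4)(μ + 1)(μ + 6).
Roots (with multiplicity): -6, -1, 4.

-6, -1, 4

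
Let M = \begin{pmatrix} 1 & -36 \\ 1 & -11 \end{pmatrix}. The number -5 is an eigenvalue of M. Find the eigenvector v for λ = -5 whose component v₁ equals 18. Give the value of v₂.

M + 5I = [[6, -36], [1, -6]].
Solving (M + 5I)v = 0 gives the eigenspace spanned by (18, 3).
With v₁ = 18, v = (18, 3), so v₂ = 3.

3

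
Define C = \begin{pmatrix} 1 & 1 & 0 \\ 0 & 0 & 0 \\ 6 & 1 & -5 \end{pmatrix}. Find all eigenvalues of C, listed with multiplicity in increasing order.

-5, 0, 1

Characteristic polynomial: p(s) = s^3 + 4s^2 - 5s = s(s - 1)(s + 5).
Roots (with multiplicity): -5, 0, 1.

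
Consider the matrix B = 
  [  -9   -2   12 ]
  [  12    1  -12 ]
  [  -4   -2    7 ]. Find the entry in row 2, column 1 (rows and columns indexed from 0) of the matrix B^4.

Characteristic polynomial: r^3 + r^2 - 17r + 15 = (r - 3)(r - 1)(r + 5), so the eigenvalues are -5, 1, 3.
r=-5: eigenvector (1, -2, 0).
r=1: eigenvector (1, 1, 1).
r=3: eigenvector (1, 0, 1).
P = [[1, 1, 1], [-2, 1, 0], [0, 1, 1]], D = diag(-5, 1, 3), P⁻¹ = [[1, 0, -1], [2, 1, -2], [-2, -1, 3]].
B⁴ = P·diag(625, 1, 81)·P⁻¹ = [[465, -80, -384], [-1248, 1, 1248], [-160, -80, 241]].
The requested entry is -80.

-80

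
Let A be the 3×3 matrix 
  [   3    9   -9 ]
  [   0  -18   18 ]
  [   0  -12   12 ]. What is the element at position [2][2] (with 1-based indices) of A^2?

Characteristic polynomial: λ^3 + 3λ^2 - 18λ = λ(λ - 3)(λ + 6), so the eigenvalues are -6, 0, 3.
λ=3: eigenvector (1, 0, 0).
λ=-6: eigenvector (-1, 3, 2).
λ=0: eigenvector (0, 1, 1).
P = [[1, -1, 0], [0, 3, 1], [0, 2, 1]], D = diag(3, -6, 0), P⁻¹ = [[1, 1, -1], [0, 1, -1], [0, -2, 3]].
A² = P·diag(9, 36, 0)·P⁻¹ = [[9, -27, 27], [0, 108, -108], [0, 72, -72]].
The requested entry is 108.

108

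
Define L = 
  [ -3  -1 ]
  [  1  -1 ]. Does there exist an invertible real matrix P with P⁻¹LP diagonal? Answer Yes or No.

No

Characteristic polynomial: p(r) = r^2 + 4r + 4 = (r + 2)^2.
r = -2 has algebraic multiplicity 2; rank(L + 2I) = 1, so geometric multiplicity = 1.
Geometric multiplicity < algebraic multiplicity, so L is not diagonalizable.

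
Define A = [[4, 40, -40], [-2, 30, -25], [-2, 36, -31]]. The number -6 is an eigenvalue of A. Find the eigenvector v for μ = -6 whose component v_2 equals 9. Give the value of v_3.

A + 6I = [[10, 40, -40], [-2, 36, -25], [-2, 36, -25]].
Solving (A + 6I)v = 0 gives the eigenspace spanned by (12, 9, 12).
With v_2 = 9, v = (12, 9, 12), so v_3 = 12.

12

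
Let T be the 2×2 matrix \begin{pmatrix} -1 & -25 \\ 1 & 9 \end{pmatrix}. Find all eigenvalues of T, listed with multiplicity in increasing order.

Characteristic polynomial: p(λ) = λ^2 - 8λ + 16 = (λ - 4)^2.
Roots (with multiplicity): 4, 4.

4, 4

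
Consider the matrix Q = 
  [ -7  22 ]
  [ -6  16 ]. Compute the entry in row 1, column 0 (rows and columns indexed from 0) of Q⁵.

-12606

Characteristic polynomial: r^2 - 9r + 20 = (r - 5)(r - 4), so the eigenvalues are 4, 5.
r=5: eigenvector (-11, -6).
r=4: eigenvector (2, 1).
P = [[-11, 2], [-6, 1]], D = diag(5, 4), P⁻¹ = [[1, -2], [6, -11]].
Q⁵ = P·diag(3125, 1024)·P⁻¹ = [[-22087, 46222], [-12606, 26236]].
The requested entry is -12606.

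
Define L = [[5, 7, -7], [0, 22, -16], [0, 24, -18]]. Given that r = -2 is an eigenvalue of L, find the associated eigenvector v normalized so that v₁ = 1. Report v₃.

3

L + 2I = [[7, 7, -7], [0, 24, -16], [0, 24, -16]].
Solving (L + 2I)v = 0 gives the eigenspace spanned by (1, 2, 3).
With v₁ = 1, v = (1, 2, 3), so v₃ = 3.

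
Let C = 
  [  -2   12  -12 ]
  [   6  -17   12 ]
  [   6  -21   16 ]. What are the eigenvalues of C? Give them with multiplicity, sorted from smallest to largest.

Characteristic polynomial: p(μ) = μ^3 + 3μ^2 - 18μ - 40 = (μ - 4)(μ + 2)(μ + 5).
Roots (with multiplicity): -5, -2, 4.

-5, -2, 4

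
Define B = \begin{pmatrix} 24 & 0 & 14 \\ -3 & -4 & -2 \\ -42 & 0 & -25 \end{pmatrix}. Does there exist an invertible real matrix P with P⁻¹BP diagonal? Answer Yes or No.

Characteristic polynomial: p(λ) = λ^3 + 5λ^2 - 8λ - 48 = (λ - 3)(λ + 4)^2.
λ = -4 has algebraic multiplicity 2; rank(B + 4I) = 2, so geometric multiplicity = 1.
Geometric multiplicity < algebraic multiplicity, so B is not diagonalizable.

No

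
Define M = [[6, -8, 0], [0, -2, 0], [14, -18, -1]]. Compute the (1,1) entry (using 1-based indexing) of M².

Characteristic polynomial: λ^3 - 3λ^2 - 16λ - 12 = (λ - 6)(λ + 1)(λ + 2), so the eigenvalues are -2, -1, 6.
λ=-1: eigenvector (0, 0, 1).
λ=-2: eigenvector (1, 1, 4).
λ=6: eigenvector (1, 0, 2).
P = [[0, 1, 1], [0, 1, 0], [1, 4, 2]], D = diag(-1, -2, 6), P⁻¹ = [[-2, -2, 1], [0, 1, 0], [1, -1, 0]].
M² = P·diag(1, 4, 36)·P⁻¹ = [[36, -32, 0], [0, 4, 0], [70, -58, 1]].
The requested entry is 36.

36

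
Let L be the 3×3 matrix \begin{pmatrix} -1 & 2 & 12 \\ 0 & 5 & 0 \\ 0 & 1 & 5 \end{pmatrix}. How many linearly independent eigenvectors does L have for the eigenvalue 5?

1

L − 5I = [[-6, 2, 12], [0, 0, 0], [0, 1, 0]].
This matrix has rank 2, so its null space has dimension 3 − 2 = 1.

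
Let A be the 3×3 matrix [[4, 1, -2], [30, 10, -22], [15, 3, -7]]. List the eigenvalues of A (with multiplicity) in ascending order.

-1, 4, 4

Characteristic polynomial: p(s) = s^3 - 7s^2 + 8s + 16 = (s - 4)^2(s + 1).
Roots (with multiplicity): -1, 4, 4.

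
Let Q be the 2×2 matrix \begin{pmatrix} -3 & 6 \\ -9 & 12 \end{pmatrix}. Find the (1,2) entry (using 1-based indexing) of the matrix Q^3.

378

Characteristic polynomial: r^2 - 9r + 18 = (r - 6)(r - 3), so the eigenvalues are 3, 6.
r=6: eigenvector (2, 3).
r=3: eigenvector (1, 1).
P = [[2, 1], [3, 1]], D = diag(6, 3), P⁻¹ = [[-1, 1], [3, -2]].
Q³ = P·diag(216, 27)·P⁻¹ = [[-351, 378], [-567, 594]].
The requested entry is 378.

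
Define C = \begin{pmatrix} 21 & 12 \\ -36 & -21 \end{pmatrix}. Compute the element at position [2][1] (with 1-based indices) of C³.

-324

Characteristic polynomial: μ^2 - 9 = (μ - 3)(μ + 3), so the eigenvalues are -3, 3.
μ=-3: eigenvector (1, -2).
μ=3: eigenvector (2, -3).
P = [[1, 2], [-2, -3]], D = diag(-3, 3), P⁻¹ = [[-3, -2], [2, 1]].
C³ = P·diag(-27, 27)·P⁻¹ = [[189, 108], [-324, -189]].
The requested entry is -324.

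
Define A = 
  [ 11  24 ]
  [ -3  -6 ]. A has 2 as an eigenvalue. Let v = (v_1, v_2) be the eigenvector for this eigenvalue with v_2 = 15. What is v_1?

A − 2I = [[9, 24], [-3, -8]].
Solving (A − 2I)v = 0 gives the eigenspace spanned by (-40, 15).
With v_2 = 15, v = (-40, 15), so v_1 = -40.

-40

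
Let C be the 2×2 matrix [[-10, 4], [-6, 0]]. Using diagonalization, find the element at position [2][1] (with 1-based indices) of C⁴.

3120

Characteristic polynomial: μ^2 + 10μ + 24 = (μ + 4)(μ + 6), so the eigenvalues are -6, -4.
μ=-6: eigenvector (1, 1).
μ=-4: eigenvector (2, 3).
P = [[1, 2], [1, 3]], D = diag(-6, -4), P⁻¹ = [[3, -2], [-1, 1]].
C⁴ = P·diag(1296, 256)·P⁻¹ = [[3376, -2080], [3120, -1824]].
The requested entry is 3120.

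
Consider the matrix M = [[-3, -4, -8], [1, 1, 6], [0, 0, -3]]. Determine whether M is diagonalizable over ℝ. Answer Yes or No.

No

Characteristic polynomial: p(s) = s^3 + 5s^2 + 7s + 3 = (s + 1)^2(s + 3).
s = -1 has algebraic multiplicity 2; rank(M + 1I) = 2, so geometric multiplicity = 1.
Geometric multiplicity < algebraic multiplicity, so M is not diagonalizable.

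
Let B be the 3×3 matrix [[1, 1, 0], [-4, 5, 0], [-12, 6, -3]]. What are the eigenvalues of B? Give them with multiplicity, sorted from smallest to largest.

-3, 3, 3

Characteristic polynomial: p(s) = s^3 - 3s^2 - 9s + 27 = (s - 3)^2(s + 3).
Roots (with multiplicity): -3, 3, 3.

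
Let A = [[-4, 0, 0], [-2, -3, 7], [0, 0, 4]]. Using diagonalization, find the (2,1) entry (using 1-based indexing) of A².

Characteristic polynomial: μ^3 + 3μ^2 - 16μ - 48 = (μ - 4)(μ + 3)(μ + 4), so the eigenvalues are -4, -3, 4.
μ=4: eigenvector (0, 1, 1).
μ=-3: eigenvector (0, 1, 0).
μ=-4: eigenvector (1, 2, 0).
P = [[0, 0, 1], [1, 1, 2], [1, 0, 0]], D = diag(4, -3, -4), P⁻¹ = [[0, 0, 1], [-2, 1, -1], [1, 0, 0]].
A² = P·diag(16, 9, 16)·P⁻¹ = [[16, 0, 0], [14, 9, 7], [0, 0, 16]].
The requested entry is 14.

14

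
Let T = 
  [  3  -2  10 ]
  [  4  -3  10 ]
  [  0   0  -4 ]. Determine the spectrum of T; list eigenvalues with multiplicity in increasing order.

Characteristic polynomial: p(s) = s^3 + 4s^2 - s - 4 = (s - 1)(s + 1)(s + 4).
Roots (with multiplicity): -4, -1, 1.

-4, -1, 1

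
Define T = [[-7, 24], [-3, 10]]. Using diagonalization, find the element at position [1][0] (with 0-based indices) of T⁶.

-189

Characteristic polynomial: λ^2 - 3λ + 2 = (λ - 2)(λ - 1), so the eigenvalues are 1, 2.
λ=2: eigenvector (-8, -3).
λ=1: eigenvector (3, 1).
P = [[-8, 3], [-3, 1]], D = diag(2, 1), P⁻¹ = [[1, -3], [3, -8]].
T⁶ = P·diag(64, 1)·P⁻¹ = [[-503, 1512], [-189, 568]].
The requested entry is -189.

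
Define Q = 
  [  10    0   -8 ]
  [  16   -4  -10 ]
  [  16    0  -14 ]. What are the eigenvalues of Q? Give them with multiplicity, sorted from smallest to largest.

-6, -4, 2

Characteristic polynomial: p(μ) = μ^3 + 8μ^2 + 4μ - 48 = (μ - 2)(μ + 4)(μ + 6).
Roots (with multiplicity): -6, -4, 2.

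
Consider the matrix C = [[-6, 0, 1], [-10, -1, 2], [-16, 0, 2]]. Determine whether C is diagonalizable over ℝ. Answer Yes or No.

No

Characteristic polynomial: p(r) = r^3 + 5r^2 + 8r + 4 = (r + 1)(r + 2)^2.
r = -2 has algebraic multiplicity 2; rank(C + 2I) = 2, so geometric multiplicity = 1.
Geometric multiplicity < algebraic multiplicity, so C is not diagonalizable.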